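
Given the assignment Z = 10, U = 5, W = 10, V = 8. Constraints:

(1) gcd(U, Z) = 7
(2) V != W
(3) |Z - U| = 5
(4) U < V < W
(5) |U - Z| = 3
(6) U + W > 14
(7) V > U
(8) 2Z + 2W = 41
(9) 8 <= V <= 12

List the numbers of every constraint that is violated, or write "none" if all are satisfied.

Constraints 1, 5, 8 are violated.

(1) gcd(5, 10) = 5, not 7 — violated.
(2) V = 8, W = 10; distinct — OK.
(3) |10 - 5| = 5 — OK.
(4) values 5 < 8 < 10 — OK.
(5) |5 - 10| = 5, not 3 — violated.
(6) U + W = 5 + 10 = 15; 15 > 14 — OK.
(7) V = 8, U = 5; 8 > 5 — OK.
(8) 2Z + 2W = 2(10) + 2(10) = 40, not 41 — violated.
(9) V = 8 lies in [8, 12] — OK.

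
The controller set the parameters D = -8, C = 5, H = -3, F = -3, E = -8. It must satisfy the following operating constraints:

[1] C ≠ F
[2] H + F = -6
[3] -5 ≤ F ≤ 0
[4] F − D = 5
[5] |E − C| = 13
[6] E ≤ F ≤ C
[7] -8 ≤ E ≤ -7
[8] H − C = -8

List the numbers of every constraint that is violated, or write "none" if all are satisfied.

[1] C = 5, F = -3; distinct — holds.
[2] H + F = -3 + (-3) = -6 — holds.
[3] F = -3 lies in [-5, 0] — holds.
[4] F − D = -3 − (-8) = 5 — holds.
[5] |-8 − 5| = 13 — holds.
[6] values -8 ≤ -3 ≤ 5 — holds.
[7] E = -8 lies in [-8, -7] — holds.
[8] H − C = -3 − 5 = -8 — holds.

No violations.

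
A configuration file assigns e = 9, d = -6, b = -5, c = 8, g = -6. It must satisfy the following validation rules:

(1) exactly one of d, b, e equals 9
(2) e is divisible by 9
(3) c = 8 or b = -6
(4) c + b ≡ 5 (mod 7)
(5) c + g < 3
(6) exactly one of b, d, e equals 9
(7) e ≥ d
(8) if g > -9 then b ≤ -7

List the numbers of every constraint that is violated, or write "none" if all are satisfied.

(1) d=-6, b=-5, e=9; 1 of them equals 9 — holds.
(2) 9 / 9 = 1, so 9 divides 9 — holds.
(3) c = 8 = 8 (first disjunct) — holds.
(4) c + b = 3; 3 mod 7 = 3, not 5 — fails.
(5) c + g = 8 + (-6) = 2; 2 < 3 — holds.
(6) b=-5, d=-6, e=9; 1 of them equals 9 — holds.
(7) e = 9, d = -6; 9 ≥ -6 — holds.
(8) g = -6 > -9, so we need b ≤ -7; but b = -5 > -7 — fails.

Constraints 4 and 8 do not hold.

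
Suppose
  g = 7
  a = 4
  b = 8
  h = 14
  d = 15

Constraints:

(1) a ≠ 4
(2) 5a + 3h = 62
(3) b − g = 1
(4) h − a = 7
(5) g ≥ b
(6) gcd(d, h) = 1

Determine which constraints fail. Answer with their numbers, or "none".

(1) a = 4, but 4 is required to differ  ✘
(2) 5a + 3h = 5(4) + 3(14) = 62  ✔
(3) b − g = 8 − 7 = 1  ✔
(4) h − a = 14 − 4 = 10, not 7  ✘
(5) g = 7, b = 8; 7 < 8 (want ≥)  ✘
(6) gcd(15, 14) = 1  ✔

No — constraints 1, 4, and 5 are not satisfied.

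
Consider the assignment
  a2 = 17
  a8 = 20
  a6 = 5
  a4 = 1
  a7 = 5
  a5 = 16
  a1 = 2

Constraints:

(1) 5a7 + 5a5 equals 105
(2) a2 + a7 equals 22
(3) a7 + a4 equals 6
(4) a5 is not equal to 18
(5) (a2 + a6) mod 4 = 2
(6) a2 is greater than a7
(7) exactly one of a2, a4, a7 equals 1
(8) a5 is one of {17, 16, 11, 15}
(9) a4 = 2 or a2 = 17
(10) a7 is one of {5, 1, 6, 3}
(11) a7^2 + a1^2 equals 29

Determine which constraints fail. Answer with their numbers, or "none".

(1) 5a7 + 5a5 = 5(5) + 5(16) = 105 — holds.
(2) a2 + a7 = 17 + 5 = 22 — holds.
(3) a7 + a4 = 5 + 1 = 6 — holds.
(4) a5 = 16, and 16 ≠ 18 — holds.
(5) a2 + a6 = 22; 22 mod 4 = 2 — holds.
(6) a2 = 17, a7 = 5; 17 > 5 — holds.
(7) a2=17, a4=1, a7=5; 1 of them equals 1 — holds.
(8) a5 = 16 is in {17, 16, 11, 15} — holds.
(9) a4 = 1 ≠ 2, but a2 = 17 = 17 (second disjunct) — holds.
(10) a7 = 5 is in {5, 1, 6, 3} — holds.
(11) a7^2 + a1^2 = 5^2 + 2^2 = 25 + 4 = 29 — holds.

Yes — all constraints hold.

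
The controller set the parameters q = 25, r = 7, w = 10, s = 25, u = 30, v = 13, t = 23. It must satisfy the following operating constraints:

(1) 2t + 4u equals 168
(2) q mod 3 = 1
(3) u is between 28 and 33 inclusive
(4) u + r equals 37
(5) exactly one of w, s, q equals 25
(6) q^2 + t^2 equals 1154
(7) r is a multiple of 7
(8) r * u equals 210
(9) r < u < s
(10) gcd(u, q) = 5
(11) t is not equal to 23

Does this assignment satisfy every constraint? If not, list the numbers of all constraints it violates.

Violated: 1, 5, 9, and 11.

(1) 2t + 4u = 2(23) + 4(30) = 166, not 168 — violated.
(2) 25 mod 3 = 1 — satisfied.
(3) u = 30 lies in [28, 33] — satisfied.
(4) u + r = 30 + 7 = 37 — satisfied.
(5) w=10, s=25, q=25; 2 of them equal 25, not exactly one — violated.
(6) q^2 + t^2 = 25^2 + 23^2 = 625 + 529 = 1154 — satisfied.
(7) 7 / 7 = 1, so 7 divides 7 — satisfied.
(8) r * u = 7 * 30 = 210 — satisfied.
(9) values 7, 30, 25; u = 30 is not < s = 25 — violated.
(10) gcd(30, 25) = 5 — satisfied.
(11) t = 23, but 23 is required to differ — violated.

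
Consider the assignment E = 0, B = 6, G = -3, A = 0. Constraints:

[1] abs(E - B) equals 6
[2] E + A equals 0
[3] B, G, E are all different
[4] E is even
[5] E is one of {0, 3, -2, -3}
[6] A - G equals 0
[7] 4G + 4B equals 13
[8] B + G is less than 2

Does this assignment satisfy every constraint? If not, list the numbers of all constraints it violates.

[1] abs(0 - 6) = 6 — OK.
[2] E + A = 0 + 0 = 0 — OK.
[3] values 6, -3, 0 are pairwise distinct — OK.
[4] E = 0 is even — OK.
[5] E = 0 is in {0, 3, -2, -3} — OK.
[6] A - G = 0 - (-3) = 3, not 0 — violated.
[7] 4G + 4B = 4(-3) + 4(6) = 12, not 13 — violated.
[8] B + G = 6 + (-3) = 3; 3 ≥ 2, bound 2 not met — violated.

Constraints 6, 7, and 8 do not hold.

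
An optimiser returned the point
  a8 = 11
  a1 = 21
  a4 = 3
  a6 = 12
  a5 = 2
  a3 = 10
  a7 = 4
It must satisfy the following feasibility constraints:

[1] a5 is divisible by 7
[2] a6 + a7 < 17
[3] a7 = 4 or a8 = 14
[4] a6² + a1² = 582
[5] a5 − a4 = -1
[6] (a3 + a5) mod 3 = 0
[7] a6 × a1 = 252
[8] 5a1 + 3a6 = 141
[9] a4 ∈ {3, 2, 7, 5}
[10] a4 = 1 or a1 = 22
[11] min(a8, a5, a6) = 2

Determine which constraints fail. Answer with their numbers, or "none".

The assignment fails constraints 1, 4, 10.

[1] 2 = 7×0 + 2, so 7 does not divide 2 — violated.
[2] a6 + a7 = 12 + 4 = 16; 16 < 17 — OK.
[3] a7 = 4 = 4 (first disjunct) — OK.
[4] a6² + a1² = 12² + 21² = 144 + 441 = 585, not 582 — violated.
[5] a5 − a4 = 2 − 3 = -1 — OK.
[6] a3 + a5 = 12; 12 mod 3 = 0 — OK.
[7] a6 × a1 = 12 × 21 = 252 — OK.
[8] 5a1 + 3a6 = 5(21) + 3(12) = 141 — OK.
[9] a4 = 3 is in {3, 2, 7, 5} — OK.
[10] a4 = 3 ≠ 1 and a1 = 21 ≠ 22; both disjuncts false — violated.
[11] min(11, 2, 12) = 2 — OK.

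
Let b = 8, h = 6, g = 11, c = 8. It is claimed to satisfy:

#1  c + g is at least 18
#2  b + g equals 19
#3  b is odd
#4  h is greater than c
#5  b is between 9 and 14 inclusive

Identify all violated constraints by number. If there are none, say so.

Violated: 3, 4, 5.

#1 c + g = 8 + 11 = 19; 19 ≥ 18  true
#2 b + g = 8 + 11 = 19  true
#3 b = 8 is even  false
#4 h = 6, c = 8; 6 ≤ 8 (want >)  false
#5 b = 8 is outside [9, 14]  false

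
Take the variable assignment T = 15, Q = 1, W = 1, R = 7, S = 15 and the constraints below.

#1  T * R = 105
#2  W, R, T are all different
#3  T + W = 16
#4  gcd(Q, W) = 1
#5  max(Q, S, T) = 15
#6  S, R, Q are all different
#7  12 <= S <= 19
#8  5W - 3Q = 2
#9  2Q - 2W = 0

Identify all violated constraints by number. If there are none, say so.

Yes — all constraints hold.

#1 T * R = 15 * 7 = 105  ✔
#2 values 1, 7, 15 are pairwise distinct  ✔
#3 T + W = 15 + 1 = 16  ✔
#4 gcd(1, 1) = 1  ✔
#5 max(1, 15, 15) = 15  ✔
#6 values 15, 7, 1 are pairwise distinct  ✔
#7 S = 15 lies in [12, 19]  ✔
#8 5W - 3Q = 5(1) - 3(1) = 2  ✔
#9 2Q - 2W = 2(1) - 2(1) = 0  ✔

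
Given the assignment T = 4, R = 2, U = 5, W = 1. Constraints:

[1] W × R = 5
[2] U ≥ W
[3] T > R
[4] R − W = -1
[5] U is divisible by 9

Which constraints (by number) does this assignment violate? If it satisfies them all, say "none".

[1] W × R = 1 × 2 = 2, not 5 — violated.
[2] U = 5, W = 1; 5 ≥ 1 — OK.
[3] T = 4, R = 2; 4 > 2 — OK.
[4] R − W = 2 − 1 = 1, not -1 — violated.
[5] 5 = 9×0 + 5, so 9 does not divide 5 — violated.

Constraints 1, 4, 5 are violated.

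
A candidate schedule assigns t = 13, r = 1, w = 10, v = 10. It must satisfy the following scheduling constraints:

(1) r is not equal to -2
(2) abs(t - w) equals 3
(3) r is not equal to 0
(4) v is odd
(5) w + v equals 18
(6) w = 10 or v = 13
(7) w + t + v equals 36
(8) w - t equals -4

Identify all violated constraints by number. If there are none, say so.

(1) r = 1, and 1 ≠ -2  holds
(2) abs(13 - 10) = 3  holds
(3) r = 1, and 1 ≠ 0  holds
(4) v = 10 is even  fails
(5) w + v = 10 + 10 = 20, not 18  fails
(6) w = 10 = 10 (first disjunct)  holds
(7) w + t + v = 10 + 13 + 10 = 33, not 36  fails
(8) w - t = 10 - 13 = -3, not -4  fails

Constraints 4, 5, 7, and 8 do not hold.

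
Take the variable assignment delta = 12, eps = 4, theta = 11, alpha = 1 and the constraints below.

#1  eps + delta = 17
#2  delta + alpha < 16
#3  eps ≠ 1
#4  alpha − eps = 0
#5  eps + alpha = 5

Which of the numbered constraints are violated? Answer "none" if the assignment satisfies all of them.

Constraints 1, 4 are violated.

#1 eps + delta = 4 + 12 = 16, not 17 — fails.
#2 delta + alpha = 12 + 1 = 13; 13 < 16 — holds.
#3 eps = 4, and 4 ≠ 1 — holds.
#4 alpha − eps = 1 − 4 = -3, not 0 — fails.
#5 eps + alpha = 4 + 1 = 5 — holds.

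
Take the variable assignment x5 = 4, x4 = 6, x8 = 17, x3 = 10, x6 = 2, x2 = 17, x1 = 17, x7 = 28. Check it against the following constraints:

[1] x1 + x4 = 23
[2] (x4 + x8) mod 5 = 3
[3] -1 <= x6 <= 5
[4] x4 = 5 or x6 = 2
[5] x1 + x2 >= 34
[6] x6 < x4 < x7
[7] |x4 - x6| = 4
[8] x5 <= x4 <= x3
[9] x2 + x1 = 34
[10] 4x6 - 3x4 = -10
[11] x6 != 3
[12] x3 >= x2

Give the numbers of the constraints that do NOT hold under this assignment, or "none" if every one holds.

[1] x1 + x4 = 17 + 6 = 23 — satisfied.
[2] x4 + x8 = 23; 23 mod 5 = 3 — satisfied.
[3] x6 = 2 lies in [-1, 5] — satisfied.
[4] x4 = 6 ≠ 5, but x6 = 2 = 2 (second disjunct) — satisfied.
[5] x1 + x2 = 17 + 17 = 34; 34 ≥ 34 — satisfied.
[6] values 2 < 6 < 28 — satisfied.
[7] |6 - 2| = 4 — satisfied.
[8] values 4 <= 6 <= 10 — satisfied.
[9] x2 + x1 = 17 + 17 = 34 — satisfied.
[10] 4x6 - 3x4 = 4(2) - 3(6) = -10 — satisfied.
[11] x6 = 2, and 2 ≠ 3 — satisfied.
[12] x3 = 10, x2 = 17; 10 < 17 (want ≥) — violated.

Violated: 12.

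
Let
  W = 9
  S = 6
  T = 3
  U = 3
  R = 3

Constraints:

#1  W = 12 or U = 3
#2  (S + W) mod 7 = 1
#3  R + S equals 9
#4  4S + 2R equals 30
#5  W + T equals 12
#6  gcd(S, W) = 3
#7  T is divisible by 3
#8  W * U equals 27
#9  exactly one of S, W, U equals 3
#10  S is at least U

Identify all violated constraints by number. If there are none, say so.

No violations.

#1 W = 9 ≠ 12, but U = 3 = 3 (second disjunct)  holds
#2 S + W = 15; 15 mod 7 = 1  holds
#3 R + S = 3 + 6 = 9  holds
#4 4S + 2R = 4(6) + 2(3) = 30  holds
#5 W + T = 9 + 3 = 12  holds
#6 gcd(6, 9) = 3  holds
#7 3 / 3 = 1, so 3 divides 3  holds
#8 W * U = 9 * 3 = 27  holds
#9 S=6, W=9, U=3; 1 of them equals 3  holds
#10 S = 6, U = 3; 6 ≥ 3  holds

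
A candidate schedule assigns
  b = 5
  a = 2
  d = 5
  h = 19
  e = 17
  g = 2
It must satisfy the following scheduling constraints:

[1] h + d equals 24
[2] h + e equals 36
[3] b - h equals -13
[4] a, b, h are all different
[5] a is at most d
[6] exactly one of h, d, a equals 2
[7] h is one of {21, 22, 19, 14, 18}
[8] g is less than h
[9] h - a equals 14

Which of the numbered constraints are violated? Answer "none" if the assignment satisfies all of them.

[1] h + d = 19 + 5 = 24  holds
[2] h + e = 19 + 17 = 36  holds
[3] b - h = 5 - 19 = -14, not -13  fails
[4] values 2, 5, 19 are pairwise distinct  holds
[5] a = 2, d = 5; 2 ≤ 5  holds
[6] h=19, d=5, a=2; 1 of them equals 2  holds
[7] h = 19 is in {21, 22, 19, 14, 18}  holds
[8] g = 2, h = 19; 2 < 19  holds
[9] h - a = 19 - 2 = 17, not 14  fails

Violated: 3 and 9.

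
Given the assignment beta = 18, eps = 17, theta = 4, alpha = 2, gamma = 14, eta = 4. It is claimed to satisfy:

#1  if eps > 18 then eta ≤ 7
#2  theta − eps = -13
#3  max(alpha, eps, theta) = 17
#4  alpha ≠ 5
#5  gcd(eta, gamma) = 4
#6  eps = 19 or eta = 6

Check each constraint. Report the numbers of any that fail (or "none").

No — constraints 5, 6 are not satisfied.

#1 eps = 17, not > 18; antecedent false, conditional vacuously true — holds.
#2 theta − eps = 4 − 17 = -13 — holds.
#3 max(2, 17, 4) = 17 — holds.
#4 alpha = 2, and 2 ≠ 5 — holds.
#5 gcd(4, 14) = 2, not 4 — fails.
#6 eps = 17 ≠ 19 and eta = 4 ≠ 6; both disjuncts false — fails.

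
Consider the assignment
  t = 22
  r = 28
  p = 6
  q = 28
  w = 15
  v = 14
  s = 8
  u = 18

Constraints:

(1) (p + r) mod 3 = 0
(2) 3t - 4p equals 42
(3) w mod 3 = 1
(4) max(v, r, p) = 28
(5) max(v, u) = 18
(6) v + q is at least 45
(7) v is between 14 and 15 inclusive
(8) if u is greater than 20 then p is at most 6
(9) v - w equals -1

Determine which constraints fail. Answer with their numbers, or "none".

Constraints 1, 3, 6 do not hold.

(1) p + r = 34; 34 mod 3 = 1, not 0 — violated.
(2) 3t - 4p = 3(22) - 4(6) = 42 — OK.
(3) 15 mod 3 = 0, not 1 — violated.
(4) max(14, 28, 6) = 28 — OK.
(5) max(14, 18) = 18 — OK.
(6) v + q = 14 + 28 = 42; 42 < 45, bound 45 not met — violated.
(7) v = 14 lies in [14, 15] — OK.
(8) u = 18, not > 20; antecedent false, conditional vacuously true — OK.
(9) v - w = 14 - 15 = -1 — OK.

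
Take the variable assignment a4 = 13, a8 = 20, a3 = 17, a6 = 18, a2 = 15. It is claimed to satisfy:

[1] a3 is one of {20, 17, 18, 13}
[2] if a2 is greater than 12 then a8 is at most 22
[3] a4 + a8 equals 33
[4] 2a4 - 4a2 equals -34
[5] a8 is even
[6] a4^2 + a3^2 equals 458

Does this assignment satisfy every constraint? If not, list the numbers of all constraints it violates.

No violations.

[1] a3 = 17 is in {20, 17, 18, 13} — holds.
[2] a2 = 15 > 12, so we need a8 ≤ 22; a8 = 20 ≤ 22 — holds.
[3] a4 + a8 = 13 + 20 = 33 — holds.
[4] 2a4 - 4a2 = 2(13) - 4(15) = -34 — holds.
[5] a8 = 20 is even — holds.
[6] a4^2 + a3^2 = 13^2 + 17^2 = 169 + 289 = 458 — holds.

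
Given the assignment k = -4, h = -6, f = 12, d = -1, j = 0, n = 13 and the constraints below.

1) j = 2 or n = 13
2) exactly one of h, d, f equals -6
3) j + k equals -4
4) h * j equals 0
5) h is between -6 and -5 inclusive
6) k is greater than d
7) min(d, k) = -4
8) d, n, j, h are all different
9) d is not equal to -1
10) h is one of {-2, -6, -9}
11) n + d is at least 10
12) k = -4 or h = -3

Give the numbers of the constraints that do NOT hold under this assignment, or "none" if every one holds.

1) j = 0 ≠ 2, but n = 13 = 13 (second disjunct)  yes
2) h=-6, d=-1, f=12; 1 of them equals -6  yes
3) j + k = 0 + (-4) = -4  yes
4) h * j = -6 * 0 = 0  yes
5) h = -6 lies in [-6, -5]  yes
6) k = -4, d = -1; -4 ≤ -1 (want >)  no
7) min(-1, -4) = -4  yes
8) values -1, 13, 0, -6 are pairwise distinct  yes
9) d = -1, but -1 is required to differ  no
10) h = -6 is in {-2, -6, -9}  yes
11) n + d = 13 + (-1) = 12; 12 ≥ 10  yes
12) k = -4 = -4 (first disjunct)  yes

Constraints 6 and 9 do not hold.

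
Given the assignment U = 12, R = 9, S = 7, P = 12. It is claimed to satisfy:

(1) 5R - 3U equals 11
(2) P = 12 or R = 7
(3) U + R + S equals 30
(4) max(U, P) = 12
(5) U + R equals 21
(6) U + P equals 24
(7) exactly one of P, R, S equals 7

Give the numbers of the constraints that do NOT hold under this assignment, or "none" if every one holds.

(1) 5R - 3U = 5(9) - 3(12) = 9, not 11 — violated.
(2) P = 12 = 12 (first disjunct) — satisfied.
(3) U + R + S = 12 + 9 + 7 = 28, not 30 — violated.
(4) max(12, 12) = 12 — satisfied.
(5) U + R = 12 + 9 = 21 — satisfied.
(6) U + P = 12 + 12 = 24 — satisfied.
(7) P=12, R=9, S=7; 1 of them equals 7 — satisfied.

Constraints 1, 3 are violated.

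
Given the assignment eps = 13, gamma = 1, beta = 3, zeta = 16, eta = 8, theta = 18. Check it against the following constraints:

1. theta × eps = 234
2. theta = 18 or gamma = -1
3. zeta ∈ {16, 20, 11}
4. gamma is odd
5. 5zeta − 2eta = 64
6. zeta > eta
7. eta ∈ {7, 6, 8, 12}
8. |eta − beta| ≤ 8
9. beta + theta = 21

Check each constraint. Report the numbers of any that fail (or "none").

1. theta × eps = 18 × 13 = 234  true
2. theta = 18 = 18 (first disjunct)  true
3. zeta = 16 is in {16, 20, 11}  true
4. gamma = 1 is odd  true
5. 5zeta − 2eta = 5(16) − 2(8) = 64  true
6. zeta = 16, eta = 8; 16 > 8  true
7. eta = 8 is in {7, 6, 8, 12}  true
8. |8 − 3| = 5; 5 ≤ 8  true
9. beta + theta = 3 + 18 = 21  true

All constraints are satisfied.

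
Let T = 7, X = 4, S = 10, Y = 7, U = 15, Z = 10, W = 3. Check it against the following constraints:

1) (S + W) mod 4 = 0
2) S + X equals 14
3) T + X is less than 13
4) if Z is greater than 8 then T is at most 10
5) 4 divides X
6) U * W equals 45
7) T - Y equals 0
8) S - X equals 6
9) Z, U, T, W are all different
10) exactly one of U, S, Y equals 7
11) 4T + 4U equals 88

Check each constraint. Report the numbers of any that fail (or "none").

1) S + W = 13; 13 mod 4 = 1, not 0  false
2) S + X = 10 + 4 = 14  true
3) T + X = 7 + 4 = 11; 11 < 13  true
4) Z = 10 > 8, so we need T ≤ 10; T = 7 ≤ 10  true
5) 4 / 4 = 1, so 4 divides 4  true
6) U * W = 15 * 3 = 45  true
7) T - Y = 7 - 7 = 0  true
8) S - X = 10 - 4 = 6  true
9) values 10, 15, 7, 3 are pairwise distinct  true
10) U=15, S=10, Y=7; 1 of them equals 7  true
11) 4T + 4U = 4(7) + 4(15) = 88  true

The assignment fails constraint 1.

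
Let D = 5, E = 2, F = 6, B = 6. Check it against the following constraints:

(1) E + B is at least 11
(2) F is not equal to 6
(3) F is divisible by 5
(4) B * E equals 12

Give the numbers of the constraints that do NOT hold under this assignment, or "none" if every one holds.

No — constraints 1, 2, and 3 are not satisfied.

(1) E + B = 2 + 6 = 8; 8 < 11, bound 11 not met — violated.
(2) F = 6, but 6 is required to differ — violated.
(3) 6 = 5*1 + 1, so 5 does not divide 6 — violated.
(4) B * E = 6 * 2 = 12 — satisfied.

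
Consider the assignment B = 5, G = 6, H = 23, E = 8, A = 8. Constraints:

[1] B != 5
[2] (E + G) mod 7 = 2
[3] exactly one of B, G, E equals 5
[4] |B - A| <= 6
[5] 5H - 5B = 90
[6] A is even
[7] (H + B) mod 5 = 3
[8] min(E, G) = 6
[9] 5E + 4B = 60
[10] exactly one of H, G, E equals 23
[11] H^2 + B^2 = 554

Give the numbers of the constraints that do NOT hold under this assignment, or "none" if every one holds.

Constraints 1 and 2 are violated.

[1] B = 5, but 5 is required to differ — fails.
[2] E + G = 14; 14 mod 7 = 0, not 2 — fails.
[3] B=5, G=6, E=8; 1 of them equals 5 — holds.
[4] |5 - 8| = 3; 3 ≤ 6 — holds.
[5] 5H - 5B = 5(23) - 5(5) = 90 — holds.
[6] A = 8 is even — holds.
[7] H + B = 28; 28 mod 5 = 3 — holds.
[8] min(8, 6) = 6 — holds.
[9] 5E + 4B = 5(8) + 4(5) = 60 — holds.
[10] H=23, G=6, E=8; 1 of them equals 23 — holds.
[11] H^2 + B^2 = 23^2 + 5^2 = 529 + 25 = 554 — holds.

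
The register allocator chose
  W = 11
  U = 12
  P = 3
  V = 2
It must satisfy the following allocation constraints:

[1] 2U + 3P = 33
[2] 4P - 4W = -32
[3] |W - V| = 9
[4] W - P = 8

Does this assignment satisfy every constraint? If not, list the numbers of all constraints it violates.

None — every constraint holds.

[1] 2U + 3P = 2(12) + 3(3) = 33 — holds.
[2] 4P - 4W = 4(3) - 4(11) = -32 — holds.
[3] |11 - 2| = 9 — holds.
[4] W - P = 11 - 3 = 8 — holds.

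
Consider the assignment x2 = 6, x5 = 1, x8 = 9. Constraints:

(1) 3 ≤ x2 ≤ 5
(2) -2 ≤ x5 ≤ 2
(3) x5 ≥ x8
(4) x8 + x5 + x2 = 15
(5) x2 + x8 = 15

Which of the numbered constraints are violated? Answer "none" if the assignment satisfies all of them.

(1) x2 = 6 is outside [3, 5] — fails.
(2) x5 = 1 lies in [-2, 2] — holds.
(3) x5 = 1, x8 = 9; 1 < 9 (want ≥) — fails.
(4) x8 + x5 + x2 = 9 + 1 + 6 = 16, not 15 — fails.
(5) x2 + x8 = 6 + 9 = 15 — holds.

No — constraints 1, 3, and 4 are not satisfied.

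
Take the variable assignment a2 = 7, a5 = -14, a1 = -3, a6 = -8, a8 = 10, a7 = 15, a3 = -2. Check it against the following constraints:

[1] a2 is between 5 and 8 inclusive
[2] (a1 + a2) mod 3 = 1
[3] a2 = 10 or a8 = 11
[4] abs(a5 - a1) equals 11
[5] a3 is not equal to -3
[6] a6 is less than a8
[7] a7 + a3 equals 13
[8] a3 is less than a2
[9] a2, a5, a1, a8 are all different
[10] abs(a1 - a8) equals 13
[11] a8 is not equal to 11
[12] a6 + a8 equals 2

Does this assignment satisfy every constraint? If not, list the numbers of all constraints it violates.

No — constraint 3 is not satisfied.

[1] a2 = 7 lies in [5, 8]  ✓
[2] a1 + a2 = 4; 4 mod 3 = 1  ✓
[3] a2 = 7 ≠ 10 and a8 = 10 ≠ 11; both disjuncts false  ✗
[4] abs(-14 - (-3)) = 11  ✓
[5] a3 = -2, and -2 ≠ -3  ✓
[6] a6 = -8, a8 = 10; -8 < 10  ✓
[7] a7 + a3 = 15 + (-2) = 13  ✓
[8] a3 = -2, a2 = 7; -2 < 7  ✓
[9] values 7, -14, -3, 10 are pairwise distinct  ✓
[10] abs(-3 - 10) = 13  ✓
[11] a8 = 10, and 10 ≠ 11  ✓
[12] a6 + a8 = -8 + 10 = 2  ✓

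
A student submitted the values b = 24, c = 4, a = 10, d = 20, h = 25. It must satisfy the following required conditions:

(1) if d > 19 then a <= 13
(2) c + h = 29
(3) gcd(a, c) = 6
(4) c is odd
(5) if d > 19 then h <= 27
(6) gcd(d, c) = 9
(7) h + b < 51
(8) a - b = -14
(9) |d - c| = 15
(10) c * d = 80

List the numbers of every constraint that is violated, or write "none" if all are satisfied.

No — constraints 3, 4, 6, and 9 are not satisfied.

(1) d = 20 > 19, so we need a ≤ 13; a = 10 ≤ 13  ✓
(2) c + h = 4 + 25 = 29  ✓
(3) gcd(10, 4) = 2, not 6  ✗
(4) c = 4 is even  ✗
(5) d = 20 > 19, so we need h ≤ 27; h = 25 ≤ 27  ✓
(6) gcd(20, 4) = 4, not 9  ✗
(7) h + b = 25 + 24 = 49; 49 < 51  ✓
(8) a - b = 10 - 24 = -14  ✓
(9) |20 - 4| = 16, not 15  ✗
(10) c * d = 4 * 20 = 80  ✓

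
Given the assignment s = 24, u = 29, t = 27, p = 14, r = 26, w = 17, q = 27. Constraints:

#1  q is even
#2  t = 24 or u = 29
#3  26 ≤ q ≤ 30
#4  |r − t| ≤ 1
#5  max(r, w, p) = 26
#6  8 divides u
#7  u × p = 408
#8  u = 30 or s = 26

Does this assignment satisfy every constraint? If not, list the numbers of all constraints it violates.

#1 q = 27 is odd — fails.
#2 t = 27 ≠ 24, but u = 29 = 29 (second disjunct) — holds.
#3 q = 27 lies in [26, 30] — holds.
#4 |26 − 27| = 1; 1 ≤ 1 — holds.
#5 max(26, 17, 14) = 26 — holds.
#6 29 = 8×3 + 5, so 8 does not divide 29 — fails.
#7 u × p = 29 × 14 = 406, not 408 — fails.
#8 u = 29 ≠ 30 and s = 24 ≠ 26; both disjuncts false — fails.

Constraints 1, 6, 7, 8 do not hold.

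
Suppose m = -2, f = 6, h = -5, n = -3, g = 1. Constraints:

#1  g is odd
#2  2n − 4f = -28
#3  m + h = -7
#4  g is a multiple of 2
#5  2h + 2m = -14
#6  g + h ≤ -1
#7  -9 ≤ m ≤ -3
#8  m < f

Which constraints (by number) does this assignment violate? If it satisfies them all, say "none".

Violated: 2, 4, and 7.

#1 g = 1 is odd  ✓
#2 2n − 4f = 2(-3) − 4(6) = -30, not -28  ✗
#3 m + h = -2 + (-5) = -7  ✓
#4 1 = 2×0 + 1, so 2 does not divide 1  ✗
#5 2h + 2m = 2(-5) + 2(-2) = -14  ✓
#6 g + h = 1 + (-5) = -4; -4 ≤ -1  ✓
#7 m = -2 is outside [-9, -3]  ✗
#8 m = -2, f = 6; -2 < 6  ✓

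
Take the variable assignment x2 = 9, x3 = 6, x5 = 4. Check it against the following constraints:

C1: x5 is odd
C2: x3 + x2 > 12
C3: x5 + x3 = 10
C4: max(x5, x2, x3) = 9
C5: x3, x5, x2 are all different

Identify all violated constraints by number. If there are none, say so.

Constraint 1 does not hold.

C1: x5 = 4 is even — violated.
C2: x3 + x2 = 6 + 9 = 15; 15 > 12 — OK.
C3: x5 + x3 = 4 + 6 = 10 — OK.
C4: max(4, 9, 6) = 9 — OK.
C5: values 6, 4, 9 are pairwise distinct — OK.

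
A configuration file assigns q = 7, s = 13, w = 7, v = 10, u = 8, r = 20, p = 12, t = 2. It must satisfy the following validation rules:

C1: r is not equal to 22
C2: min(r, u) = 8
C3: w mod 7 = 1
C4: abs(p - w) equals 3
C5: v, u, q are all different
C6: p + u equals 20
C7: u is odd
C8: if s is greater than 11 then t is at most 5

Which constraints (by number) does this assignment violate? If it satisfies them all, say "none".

C1: r = 20, and 20 ≠ 22  ✔
C2: min(20, 8) = 8  ✔
C3: 7 mod 7 = 0, not 1  ✘
C4: abs(12 - 7) = 5, not 3  ✘
C5: values 10, 8, 7 are pairwise distinct  ✔
C6: p + u = 12 + 8 = 20  ✔
C7: u = 8 is even  ✘
C8: s = 13 > 11, so we need t ≤ 5; t = 2 ≤ 5  ✔

The assignment fails constraints 3, 4, and 7.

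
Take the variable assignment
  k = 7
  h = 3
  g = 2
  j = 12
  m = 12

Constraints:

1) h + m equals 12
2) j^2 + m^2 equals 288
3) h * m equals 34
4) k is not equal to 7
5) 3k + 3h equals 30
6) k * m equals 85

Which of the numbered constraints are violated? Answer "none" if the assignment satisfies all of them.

1) h + m = 3 + 12 = 15, not 12 — violated.
2) j^2 + m^2 = 12^2 + 12^2 = 144 + 144 = 288 — OK.
3) h * m = 3 * 12 = 36, not 34 — violated.
4) k = 7, but 7 is required to differ — violated.
5) 3k + 3h = 3(7) + 3(3) = 30 — OK.
6) k * m = 7 * 12 = 84, not 85 — violated.

No — constraints 1, 3, 4, and 6 are not satisfied.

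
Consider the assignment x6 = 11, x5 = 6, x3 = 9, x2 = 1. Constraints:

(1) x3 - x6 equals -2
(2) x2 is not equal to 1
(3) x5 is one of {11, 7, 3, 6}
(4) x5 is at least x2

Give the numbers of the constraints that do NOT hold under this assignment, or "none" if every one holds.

(1) x3 - x6 = 9 - 11 = -2  ✓
(2) x2 = 1, but 1 is required to differ  ✗
(3) x5 = 6 is in {11, 7, 3, 6}  ✓
(4) x5 = 6, x2 = 1; 6 ≥ 1  ✓

The assignment fails constraint 2.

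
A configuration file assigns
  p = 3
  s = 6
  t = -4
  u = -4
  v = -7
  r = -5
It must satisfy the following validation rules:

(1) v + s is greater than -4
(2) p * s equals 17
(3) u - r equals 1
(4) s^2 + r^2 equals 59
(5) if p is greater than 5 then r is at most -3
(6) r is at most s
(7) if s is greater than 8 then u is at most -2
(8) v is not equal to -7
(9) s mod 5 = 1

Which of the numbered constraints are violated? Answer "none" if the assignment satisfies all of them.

No — constraints 2, 4, 8 are not satisfied.

(1) v + s = -7 + 6 = -1; -1 > -4 — holds.
(2) p * s = 3 * 6 = 18, not 17 — does not hold.
(3) u - r = -4 - (-5) = 1 — holds.
(4) s^2 + r^2 = 6^2 + (-5)^2 = 36 + 25 = 61, not 59 — does not hold.
(5) p = 3, not > 5; antecedent false, conditional vacuously true — holds.
(6) r = -5, s = 6; -5 ≤ 6 — holds.
(7) s = 6, not > 8; antecedent false, conditional vacuously true — holds.
(8) v = -7, but -7 is required to differ — does not hold.
(9) 6 mod 5 = 1 — holds.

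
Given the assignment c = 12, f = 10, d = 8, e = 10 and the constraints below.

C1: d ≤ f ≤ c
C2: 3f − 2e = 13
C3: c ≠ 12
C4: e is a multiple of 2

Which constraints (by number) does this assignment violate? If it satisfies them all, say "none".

Constraints 2 and 3 do not hold.

C1: values 8 ≤ 10 ≤ 12 — holds.
C2: 3f − 2e = 3(10) − 2(10) = 10, not 13 — does not hold.
C3: c = 12, but 12 is required to differ — does not hold.
C4: 10 / 2 = 5, so 2 divides 10 — holds.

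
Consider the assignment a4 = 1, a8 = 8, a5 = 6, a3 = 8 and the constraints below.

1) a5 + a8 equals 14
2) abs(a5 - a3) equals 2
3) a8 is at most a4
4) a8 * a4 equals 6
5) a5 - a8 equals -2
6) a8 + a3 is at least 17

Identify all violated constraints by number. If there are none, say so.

1) a5 + a8 = 6 + 8 = 14 — satisfied.
2) abs(6 - 8) = 2 — satisfied.
3) a8 = 8, a4 = 1; 8 > 1 (want ≤) — violated.
4) a8 * a4 = 8 * 1 = 8, not 6 — violated.
5) a5 - a8 = 6 - 8 = -2 — satisfied.
6) a8 + a3 = 8 + 8 = 16; 16 < 17, bound 17 not met — violated.

Constraints 3, 4, and 6 do not hold.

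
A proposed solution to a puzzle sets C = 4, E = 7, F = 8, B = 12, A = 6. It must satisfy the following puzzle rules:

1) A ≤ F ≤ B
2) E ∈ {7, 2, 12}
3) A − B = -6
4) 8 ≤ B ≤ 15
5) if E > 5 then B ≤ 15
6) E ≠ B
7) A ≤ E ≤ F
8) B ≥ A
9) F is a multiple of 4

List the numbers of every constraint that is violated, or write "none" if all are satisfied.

1) values 6 ≤ 8 ≤ 12 — OK.
2) E = 7 is in {7, 2, 12} — OK.
3) A − B = 6 − 12 = -6 — OK.
4) B = 12 lies in [8, 15] — OK.
5) E = 7 > 5, so we need B ≤ 15; B = 12 ≤ 15 — OK.
6) E = 7, B = 12; distinct — OK.
7) values 6 ≤ 7 ≤ 8 — OK.
8) B = 12, A = 6; 12 ≥ 6 — OK.
9) 8 / 4 = 2, so 4 divides 8 — OK.

The assignment satisfies every constraint.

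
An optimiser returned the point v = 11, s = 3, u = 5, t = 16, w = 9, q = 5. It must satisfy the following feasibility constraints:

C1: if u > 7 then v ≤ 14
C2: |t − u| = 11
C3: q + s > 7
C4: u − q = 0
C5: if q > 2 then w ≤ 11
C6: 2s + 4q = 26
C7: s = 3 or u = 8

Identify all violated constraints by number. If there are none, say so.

C1: u = 5, not > 7; antecedent false, conditional vacuously true — holds.
C2: |16 − 5| = 11 — holds.
C3: q + s = 5 + 3 = 8; 8 > 7 — holds.
C4: u − q = 5 − 5 = 0 — holds.
C5: q = 5 > 2, so we need w ≤ 11; w = 9 ≤ 11 — holds.
C6: 2s + 4q = 2(3) + 4(5) = 26 — holds.
C7: s = 3 = 3 (first disjunct) — holds.

No violations.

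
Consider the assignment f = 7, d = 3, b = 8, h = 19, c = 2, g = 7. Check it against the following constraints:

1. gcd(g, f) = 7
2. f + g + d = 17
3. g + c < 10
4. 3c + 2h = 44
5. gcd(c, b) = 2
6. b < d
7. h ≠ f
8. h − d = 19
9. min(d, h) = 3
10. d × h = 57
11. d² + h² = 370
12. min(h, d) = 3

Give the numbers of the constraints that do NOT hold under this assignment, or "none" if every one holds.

1. gcd(7, 7) = 7 — holds.
2. f + g + d = 7 + 7 + 3 = 17 — holds.
3. g + c = 7 + 2 = 9; 9 < 10 — holds.
4. 3c + 2h = 3(2) + 2(19) = 44 — holds.
5. gcd(2, 8) = 2 — holds.
6. b = 8, d = 3; 8 ≥ 3 (want <) — does not hold.
7. h = 19, f = 7; distinct — holds.
8. h − d = 19 − 3 = 16, not 19 — does not hold.
9. min(3, 19) = 3 — holds.
10. d × h = 3 × 19 = 57 — holds.
11. d² + h² = 3² + 19² = 9 + 361 = 370 — holds.
12. min(19, 3) = 3 — holds.

No — constraints 6, 8 are not satisfied.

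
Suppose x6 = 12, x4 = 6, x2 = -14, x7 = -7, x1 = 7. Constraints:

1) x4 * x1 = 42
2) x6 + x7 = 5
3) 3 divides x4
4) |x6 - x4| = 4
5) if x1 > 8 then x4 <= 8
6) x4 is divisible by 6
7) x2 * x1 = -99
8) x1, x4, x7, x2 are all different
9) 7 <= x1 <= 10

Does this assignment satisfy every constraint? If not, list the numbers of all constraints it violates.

1) x4 * x1 = 6 * 7 = 42 — holds.
2) x6 + x7 = 12 + (-7) = 5 — holds.
3) 6 / 3 = 2, so 3 divides 6 — holds.
4) |12 - 6| = 6, not 4 — fails.
5) x1 = 7, not > 8; antecedent false, conditional vacuously true — holds.
6) 6 / 6 = 1, so 6 divides 6 — holds.
7) x2 * x1 = -14 * 7 = -98, not -99 — fails.
8) values 7, 6, -7, -14 are pairwise distinct — holds.
9) x1 = 7 lies in [7, 10] — holds.

Violated: 4 and 7.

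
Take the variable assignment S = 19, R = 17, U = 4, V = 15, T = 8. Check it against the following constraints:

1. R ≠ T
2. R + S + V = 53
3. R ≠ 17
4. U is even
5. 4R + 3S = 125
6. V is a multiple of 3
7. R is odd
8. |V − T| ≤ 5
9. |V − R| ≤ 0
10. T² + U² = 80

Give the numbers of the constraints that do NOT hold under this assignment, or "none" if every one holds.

1. R = 17, T = 8; distinct — holds.
2. R + S + V = 17 + 19 + 15 = 51, not 53 — fails.
3. R = 17, but 17 is required to differ — fails.
4. U = 4 is even — holds.
5. 4R + 3S = 4(17) + 3(19) = 125 — holds.
6. 15 / 3 = 5, so 3 divides 15 — holds.
7. R = 17 is odd — holds.
8. |15 − 8| = 7; 7 > 5, exceeds bound 5 — fails.
9. |15 − 17| = 2; 2 > 0, exceeds bound 0 — fails.
10. T² + U² = 8² + 4² = 64 + 16 = 80 — holds.

Violated: 2, 3, 8, 9.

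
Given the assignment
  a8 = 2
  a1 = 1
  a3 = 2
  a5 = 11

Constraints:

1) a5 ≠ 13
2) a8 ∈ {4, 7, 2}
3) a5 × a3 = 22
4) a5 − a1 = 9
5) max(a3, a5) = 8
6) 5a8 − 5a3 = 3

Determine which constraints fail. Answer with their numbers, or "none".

Constraints 4, 5, 6 are violated.

1) a5 = 11, and 11 ≠ 13  holds
2) a8 = 2 is in {4, 7, 2}  holds
3) a5 × a3 = 11 × 2 = 22  holds
4) a5 − a1 = 11 − 1 = 10, not 9  fails
5) max(2, 11) = 11, not 8  fails
6) 5a8 − 5a3 = 5(2) − 5(2) = 0, not 3  fails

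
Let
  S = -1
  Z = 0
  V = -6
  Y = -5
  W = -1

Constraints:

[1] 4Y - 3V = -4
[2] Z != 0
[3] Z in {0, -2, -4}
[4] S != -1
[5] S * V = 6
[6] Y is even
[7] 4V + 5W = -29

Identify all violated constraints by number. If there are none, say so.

The assignment fails constraints 1, 2, 4, and 6.

[1] 4Y - 3V = 4(-5) - 3(-6) = -2, not -4  false
[2] Z = 0, but 0 is required to differ  false
[3] Z = 0 is in {0, -2, -4}  true
[4] S = -1, but -1 is required to differ  false
[5] S * V = -1 * (-6) = 6  true
[6] Y = -5 is odd  false
[7] 4V + 5W = 4(-6) + 5(-1) = -29  true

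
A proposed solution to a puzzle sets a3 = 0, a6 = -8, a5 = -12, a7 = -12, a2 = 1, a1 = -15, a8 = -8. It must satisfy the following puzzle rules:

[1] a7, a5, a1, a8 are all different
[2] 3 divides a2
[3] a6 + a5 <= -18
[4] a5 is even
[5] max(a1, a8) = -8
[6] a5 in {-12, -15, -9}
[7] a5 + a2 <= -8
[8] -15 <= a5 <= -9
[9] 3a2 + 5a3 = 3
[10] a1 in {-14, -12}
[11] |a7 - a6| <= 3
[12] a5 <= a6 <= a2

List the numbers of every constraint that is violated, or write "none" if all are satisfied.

The assignment fails constraints 1, 2, 10, 11.

[1] a7 = a5 = -12, not all different — violated.
[2] 1 = 3*0 + 1, so 3 does not divide 1 — violated.
[3] a6 + a5 = -8 + (-12) = -20; -20 ≤ -18 — satisfied.
[4] a5 = -12 is even — satisfied.
[5] max(-15, -8) = -8 — satisfied.
[6] a5 = -12 is in {-12, -15, -9} — satisfied.
[7] a5 + a2 = -12 + 1 = -11; -11 ≤ -8 — satisfied.
[8] a5 = -12 lies in [-15, -9] — satisfied.
[9] 3a2 + 5a3 = 3(1) + 5(0) = 3 — satisfied.
[10] a1 = -15 is not in {-14, -12} — violated.
[11] |-12 - (-8)| = 4; 4 > 3, exceeds bound 3 — violated.
[12] values -12 <= -8 <= 1 — satisfied.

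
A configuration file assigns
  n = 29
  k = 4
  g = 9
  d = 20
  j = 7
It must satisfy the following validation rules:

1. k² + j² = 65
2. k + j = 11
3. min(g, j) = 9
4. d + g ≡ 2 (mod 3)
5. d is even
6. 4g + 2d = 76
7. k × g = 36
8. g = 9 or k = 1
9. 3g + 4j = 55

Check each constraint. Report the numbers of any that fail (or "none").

Constraint 3 is violated.

1. k² + j² = 4² + 7² = 16 + 49 = 65  OK
2. k + j = 4 + 7 = 11  OK
3. min(9, 7) = 7, not 9  FAIL
4. d + g = 29; 29 mod 3 = 2  OK
5. d = 20 is even  OK
6. 4g + 2d = 4(9) + 2(20) = 76  OK
7. k × g = 4 × 9 = 36  OK
8. g = 9 = 9 (first disjunct)  OK
9. 3g + 4j = 3(9) + 4(7) = 55  OK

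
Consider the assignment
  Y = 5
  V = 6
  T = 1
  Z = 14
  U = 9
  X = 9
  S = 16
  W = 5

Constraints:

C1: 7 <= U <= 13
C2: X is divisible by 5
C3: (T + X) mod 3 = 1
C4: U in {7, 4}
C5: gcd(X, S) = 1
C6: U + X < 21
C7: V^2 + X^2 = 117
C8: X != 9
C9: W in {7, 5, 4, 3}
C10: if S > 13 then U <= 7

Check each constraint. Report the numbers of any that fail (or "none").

Constraints 2, 4, 8, and 10 are violated.

C1: U = 9 lies in [7, 13]  yes
C2: 9 = 5*1 + 4, so 5 does not divide 9  no
C3: T + X = 10; 10 mod 3 = 1  yes
C4: U = 9 is not in {7, 4}  no
C5: gcd(9, 16) = 1  yes
C6: U + X = 9 + 9 = 18; 18 < 21  yes
C7: V^2 + X^2 = 6^2 + 9^2 = 36 + 81 = 117  yes
C8: X = 9, but 9 is required to differ  no
C9: W = 5 is in {7, 5, 4, 3}  yes
C10: S = 16 > 13, so we need U ≤ 7; but U = 9 > 7  no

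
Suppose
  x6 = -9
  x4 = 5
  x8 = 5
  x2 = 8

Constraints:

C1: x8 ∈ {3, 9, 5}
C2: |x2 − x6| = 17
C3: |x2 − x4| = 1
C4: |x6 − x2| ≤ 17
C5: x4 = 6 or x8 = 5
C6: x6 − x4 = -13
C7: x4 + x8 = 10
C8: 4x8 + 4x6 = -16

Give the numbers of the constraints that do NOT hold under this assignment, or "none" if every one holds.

C1: x8 = 5 is in {3, 9, 5} — OK.
C2: |8 − (-9)| = 17 — OK.
C3: |8 − 5| = 3, not 1 — violated.
C4: |-9 − 8| = 17; 17 ≤ 17 — OK.
C5: x4 = 5 ≠ 6, but x8 = 5 = 5 (second disjunct) — OK.
C6: x6 − x4 = -9 − 5 = -14, not -13 — violated.
C7: x4 + x8 = 5 + 5 = 10 — OK.
C8: 4x8 + 4x6 = 4(5) + 4(-9) = -16 — OK.

The assignment fails constraints 3, 6.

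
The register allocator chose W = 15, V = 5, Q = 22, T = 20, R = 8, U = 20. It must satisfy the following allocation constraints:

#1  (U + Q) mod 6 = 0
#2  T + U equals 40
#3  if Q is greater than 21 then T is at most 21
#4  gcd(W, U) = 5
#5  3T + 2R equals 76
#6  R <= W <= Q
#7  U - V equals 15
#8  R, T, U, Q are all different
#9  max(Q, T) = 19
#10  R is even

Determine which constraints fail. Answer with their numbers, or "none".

Constraints 8 and 9 do not hold.

#1 U + Q = 42; 42 mod 6 = 0  yes
#2 T + U = 20 + 20 = 40  yes
#3 Q = 22 > 21, so we need T ≤ 21; T = 20 ≤ 21  yes
#4 gcd(15, 20) = 5  yes
#5 3T + 2R = 3(20) + 2(8) = 76  yes
#6 values 8 <= 15 <= 22  yes
#7 U - V = 20 - 5 = 15  yes
#8 T = U = 20, not all different  no
#9 max(22, 20) = 22, not 19  no
#10 R = 8 is even  yes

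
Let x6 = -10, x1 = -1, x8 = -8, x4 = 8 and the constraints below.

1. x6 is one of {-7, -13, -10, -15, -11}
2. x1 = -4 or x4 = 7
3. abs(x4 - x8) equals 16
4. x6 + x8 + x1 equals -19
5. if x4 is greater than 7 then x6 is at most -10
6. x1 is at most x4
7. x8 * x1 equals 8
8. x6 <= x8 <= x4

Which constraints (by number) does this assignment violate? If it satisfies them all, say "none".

1. x6 = -10 is in {-7, -13, -10, -15, -11}  holds
2. x1 = -1 ≠ -4 and x4 = 8 ≠ 7; both disjuncts false  fails
3. abs(8 - (-8)) = 16  holds
4. x6 + x8 + x1 = -10 + (-8) + (-1) = -19  holds
5. x4 = 8 > 7, so we need x6 ≤ -10; x6 = -10 ≤ -10  holds
6. x1 = -1, x4 = 8; -1 ≤ 8  holds
7. x8 * x1 = -8 * (-1) = 8  holds
8. values -10 <= -8 <= 8  holds

The assignment fails constraint 2.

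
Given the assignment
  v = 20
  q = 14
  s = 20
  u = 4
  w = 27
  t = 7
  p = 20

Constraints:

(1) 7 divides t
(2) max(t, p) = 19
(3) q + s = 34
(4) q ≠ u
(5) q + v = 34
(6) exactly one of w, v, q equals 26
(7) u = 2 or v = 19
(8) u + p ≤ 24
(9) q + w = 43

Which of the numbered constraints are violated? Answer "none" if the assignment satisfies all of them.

(1) 7 / 7 = 1, so 7 divides 7  OK
(2) max(7, 20) = 20, not 19  FAIL
(3) q + s = 14 + 20 = 34  OK
(4) q = 14, u = 4; distinct  OK
(5) q + v = 14 + 20 = 34  OK
(6) w=27, v=20, q=14; 0 of them equal 26, not exactly one  FAIL
(7) u = 4 ≠ 2 and v = 20 ≠ 19; both disjuncts false  FAIL
(8) u + p = 4 + 20 = 24; 24 ≤ 24  OK
(9) q + w = 14 + 27 = 41, not 43  FAIL

Violated: 2, 6, 7, and 9.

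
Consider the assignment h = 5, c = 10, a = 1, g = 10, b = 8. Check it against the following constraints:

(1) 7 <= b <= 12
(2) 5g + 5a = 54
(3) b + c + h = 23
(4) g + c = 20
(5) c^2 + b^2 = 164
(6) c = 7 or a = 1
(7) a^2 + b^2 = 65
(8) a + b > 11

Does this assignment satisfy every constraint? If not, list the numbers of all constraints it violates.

Constraints 2 and 8 are violated.

(1) b = 8 lies in [7, 12]  yes
(2) 5g + 5a = 5(10) + 5(1) = 55, not 54  no
(3) b + c + h = 8 + 10 + 5 = 23  yes
(4) g + c = 10 + 10 = 20  yes
(5) c^2 + b^2 = 10^2 + 8^2 = 100 + 64 = 164  yes
(6) c = 10 ≠ 7, but a = 1 = 1 (second disjunct)  yes
(7) a^2 + b^2 = 1^2 + 8^2 = 1 + 64 = 65  yes
(8) a + b = 1 + 8 = 9; 9 ≤ 11, bound 11 not met  no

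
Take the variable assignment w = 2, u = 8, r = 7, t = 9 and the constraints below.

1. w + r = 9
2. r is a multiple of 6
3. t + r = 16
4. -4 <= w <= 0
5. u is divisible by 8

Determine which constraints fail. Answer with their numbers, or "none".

No — constraints 2, 4 are not satisfied.

1. w + r = 2 + 7 = 9  ✓
2. 7 = 6*1 + 1, so 6 does not divide 7  ✗
3. t + r = 9 + 7 = 16  ✓
4. w = 2 is outside [-4, 0]  ✗
5. 8 / 8 = 1, so 8 divides 8  ✓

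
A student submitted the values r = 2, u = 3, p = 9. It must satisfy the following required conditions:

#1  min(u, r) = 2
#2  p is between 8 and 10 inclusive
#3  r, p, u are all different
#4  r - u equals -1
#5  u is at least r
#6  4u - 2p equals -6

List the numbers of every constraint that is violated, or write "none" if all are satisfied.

No violations.

#1 min(3, 2) = 2 — holds.
#2 p = 9 lies in [8, 10] — holds.
#3 values 2, 9, 3 are pairwise distinct — holds.
#4 r - u = 2 - 3 = -1 — holds.
#5 u = 3, r = 2; 3 ≥ 2 — holds.
#6 4u - 2p = 4(3) - 2(9) = -6 — holds.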